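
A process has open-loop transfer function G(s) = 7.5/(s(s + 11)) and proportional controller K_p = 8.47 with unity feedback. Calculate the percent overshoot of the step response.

5%

The closed-loop denominator s² + 11s + 63.53 gives ω_n = √63.53 = 7.97 and ζ = 11/(2ω_n) = 0.6901.
%OS = 100·exp(−πζ/√(1−ζ²)) = 100·exp(−π·0.6901/√0.5238) = 5%.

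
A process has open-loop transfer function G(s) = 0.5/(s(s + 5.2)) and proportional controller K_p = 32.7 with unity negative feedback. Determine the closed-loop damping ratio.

ζ = 0.643

1 + K_p·G(s) = 0 gives s² + 5.2s + 16.35 = 0.
Matching s² + 2ζω_n s + ω_n²: ω_n = √16.35 = 4.044 rad/s and 2ζω_n = 5.2, so ζ = 5.2/(2·4.044) = 0.643.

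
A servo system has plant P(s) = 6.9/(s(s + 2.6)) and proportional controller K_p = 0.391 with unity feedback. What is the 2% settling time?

T_s ≈ 3.08 s

From 1 + K_pP(s) = 0: s² + 2.6s + 2.698 = 0 ⇒ ω_n = 1.643, ζ = 0.7915.
2% settling time T_s ≈ 4/(ζω_n) = 4/1.3 = 3.08 s.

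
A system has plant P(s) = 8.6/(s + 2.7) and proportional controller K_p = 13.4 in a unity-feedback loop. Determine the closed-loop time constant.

τ = 0.00848 s

Closed-loop transfer function: T(s) = K_p·P(s)/(1 + K_p·P(s)) = 115.2/(s + 2.7 + 115.2) = 115.2/(s + 117.9).
Time constant τ = 1/117.9 = 0.00848 s.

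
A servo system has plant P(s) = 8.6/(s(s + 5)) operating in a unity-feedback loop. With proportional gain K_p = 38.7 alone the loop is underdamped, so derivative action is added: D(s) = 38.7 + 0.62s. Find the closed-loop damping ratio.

Forward path: (38.7 + 0.62s)·8.6/(s(s+5)). The closed-loop characteristic equation is s² + (5 + 8.6·0.62)s + 8.6·38.7 = 0.
That is s² + 10.33s + 332.8 = 0, so ω_n = 18.24 rad/s and ζ = 10.33/(2·18.24) = 0.2832.

ζ = 0.283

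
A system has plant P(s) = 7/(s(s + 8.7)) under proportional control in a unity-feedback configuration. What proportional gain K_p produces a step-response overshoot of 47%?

K_p = 49.5

From %OS = 100·exp(−πζ/√(1−ζ²)) = 47%, ζ = −ln(0.47)/√(π²+ln²(0.47)) = 0.2337.
Characteristic equation s² + 8.7s + 7K_p = 0 gives ζ = 8.7/(2√(7K_p)).
Setting ζ = 0.2337: √(7K_p) = 8.7/(2·0.2337) = 18.62, so K_p = 346.5/7 = 49.5.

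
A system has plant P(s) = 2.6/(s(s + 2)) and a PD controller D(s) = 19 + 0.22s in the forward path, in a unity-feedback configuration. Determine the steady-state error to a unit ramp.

The loop has one pole at the origin (type 1). Velocity error constant K_v = lim_{s→0} s·D(s)P(s) = 19·2.6/2 = 24.7.
Steady-state error to a unit ramp: e_ss = 1/K_v = 0.0405.

0.0405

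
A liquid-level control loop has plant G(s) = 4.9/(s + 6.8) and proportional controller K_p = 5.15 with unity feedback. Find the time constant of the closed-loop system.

Closed-loop transfer function: T(s) = K_p·G(s)/(1 + K_p·G(s)) = 25.24/(s + 6.8 + 25.24) = 25.24/(s + 32.04).
Time constant τ = 1/32.04 = 0.0312 s.

τ = 0.0312 s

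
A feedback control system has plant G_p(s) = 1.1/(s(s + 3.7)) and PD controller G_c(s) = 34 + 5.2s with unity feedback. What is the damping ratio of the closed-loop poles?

ζ = 0.77

Forward path: (34 + 5.2s)·1.1/(s(s+3.7)). The closed-loop characteristic equation is s² + (3.7 + 1.1·5.2)s + 1.1·34 = 0.
That is s² + 9.42s + 37.4 = 0, so ω_n = 6.116 rad/s and ζ = 9.42/(2·6.116) = 0.7702.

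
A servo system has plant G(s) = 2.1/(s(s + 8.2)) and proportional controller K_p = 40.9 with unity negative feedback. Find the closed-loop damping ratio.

The closed-loop denominator is s(s+8.2) + 40.9·2.1 = s² + 8.2s + 85.89.
Matching s² + 2ζω_n s + ω_n²: ω_n = √85.89 = 9.268 rad/s and 2ζω_n = 8.2, so ζ = 8.2/(2·9.268) = 0.442.

ζ = 0.442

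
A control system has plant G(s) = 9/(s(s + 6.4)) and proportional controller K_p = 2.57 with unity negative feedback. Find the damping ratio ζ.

ζ = 0.665

1 + K_p·G(s) = 0 gives s² + 6.4s + 23.13 = 0.
Matching s² + 2ζω_n s + ω_n²: ω_n = √23.13 = 4.809 rad/s and 2ζω_n = 6.4, so ζ = 6.4/(2·4.809) = 0.665.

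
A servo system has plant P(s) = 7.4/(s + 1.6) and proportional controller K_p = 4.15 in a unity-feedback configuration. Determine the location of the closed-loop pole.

s = -32.31

Closed-loop transfer function: T(s) = K_p·P(s)/(1 + K_p·P(s)) = 30.71/(s + 1.6 + 30.71) = 30.71/(s + 32.31).
The closed-loop pole is at s = −32.31.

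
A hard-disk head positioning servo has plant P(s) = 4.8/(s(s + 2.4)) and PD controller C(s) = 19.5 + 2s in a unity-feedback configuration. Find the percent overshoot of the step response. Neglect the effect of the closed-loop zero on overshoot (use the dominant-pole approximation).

8.34%

Forward path: (19.5 + 2s)·4.8/(s(s+2.4)). The closed-loop characteristic equation is s² + (2.4 + 4.8·2)s + 4.8·19.5 = 0.
That is s² + 12s + 93.6 = 0, so ω_n = 9.675 rad/s and ζ = 12/(2·9.675) = 0.6202.
%OS = 100·exp(−πζ/√(1−ζ²)) = 8.34%.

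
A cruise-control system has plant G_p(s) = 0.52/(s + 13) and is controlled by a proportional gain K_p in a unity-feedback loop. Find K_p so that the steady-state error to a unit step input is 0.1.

K_p = 225

The loop is type 0, so e_ss(step) = 1/(1 + K_pos) with K_pos = K_p·G_p(0).
G_p(0) = 0.04. Require 1/(1 + K_p·0.04) = 0.1, so 1 + 0.04·K_p = 10.
K_p = (10 − 1)/0.04 = 225.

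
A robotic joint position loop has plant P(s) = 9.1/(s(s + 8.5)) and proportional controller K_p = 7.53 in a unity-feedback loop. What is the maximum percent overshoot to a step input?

Closed-loop characteristic equation: s² + 8.5s + 68.52 = 0, so ω_n = 8.278 rad/s and ζ = 8.5/(2·8.278) = 0.5134.
%OS = 100·exp(−πζ/√(1−ζ²)) = 100·exp(−π·0.5134/√0.7364) = 15.3%.

15.3%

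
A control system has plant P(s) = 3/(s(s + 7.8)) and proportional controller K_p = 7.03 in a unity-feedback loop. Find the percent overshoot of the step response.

From 1 + K_pP(s) = 0: s² + 7.8s + 21.09 = 0 ⇒ ω_n = 4.592, ζ = 0.8492.
%OS = 100·exp(−πζ/√(1−ζ²)) = 100·exp(−π·0.8492/√0.2788) = 0.639%.

0.639%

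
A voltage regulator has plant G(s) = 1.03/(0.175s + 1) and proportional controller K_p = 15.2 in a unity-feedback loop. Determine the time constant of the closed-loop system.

Closed loop: T(s) = K_p·G/(1+K_p·G) = 15.66/(0.175s + 1 + 15.66), with pole at s = −(1 + 15.66)/0.175 = −95.18.
Closed-loop time constant τ = 1/95.18 = 0.0105 s.

τ = 0.0105 s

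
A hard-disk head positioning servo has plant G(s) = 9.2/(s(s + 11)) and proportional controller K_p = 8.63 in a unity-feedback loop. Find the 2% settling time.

The closed-loop denominator s² + 11s + 79.4 gives ω_n = √79.4 = 8.91 and ζ = 11/(2ω_n) = 0.6173.
2% settling time T_s ≈ 4/(ζω_n) = 4/5.5 = 0.727 s.

T_s ≈ 0.727 s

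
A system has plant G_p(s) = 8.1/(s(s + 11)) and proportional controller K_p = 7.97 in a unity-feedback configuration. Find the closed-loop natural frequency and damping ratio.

1 + K_p·G_p(s) = 0 gives s² + 11s + 64.56 = 0.
Matching s² + 2ζω_n s + ω_n²: ω_n = √64.56 = 8.035 rad/s and 2ζω_n = 11, so ζ = 11/(2·8.035) = 0.685.

ω_n = 8.03 rad/s, ζ = 0.685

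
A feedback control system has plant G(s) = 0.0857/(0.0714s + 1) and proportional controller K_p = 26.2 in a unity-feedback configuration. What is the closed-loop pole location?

s = -45.45

Closed loop: T(s) = K_p·G/(1+K_p·G) = 2.245/(0.0714s + 1 + 2.245), with pole at s = −(1 + 2.245)/0.0714 = −45.45.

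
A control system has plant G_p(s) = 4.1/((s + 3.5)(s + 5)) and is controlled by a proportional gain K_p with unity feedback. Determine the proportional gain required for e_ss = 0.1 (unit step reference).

K_p = 38.4

The loop is type 0, so e_ss(step) = 1/(1 + K_pos) with K_pos = K_p·G_p(0).
G_p(0) = 0.2343. Require 1/(1 + K_p·0.2343) = 0.1, so 1 + 0.2343·K_p = 10.
K_p = (10 − 1)/0.2343 = 38.4.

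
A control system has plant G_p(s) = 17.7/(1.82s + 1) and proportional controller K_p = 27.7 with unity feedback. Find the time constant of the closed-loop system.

τ = 0.0037 s

Closed loop: T(s) = K_p·G_p/(1+K_p·G_p) = 490.3/(1.82s + 1 + 490.3), with pole at s = −(1 + 490.3)/1.82 = −269.9.
Closed-loop time constant τ = 1/269.9 = 0.0037 s.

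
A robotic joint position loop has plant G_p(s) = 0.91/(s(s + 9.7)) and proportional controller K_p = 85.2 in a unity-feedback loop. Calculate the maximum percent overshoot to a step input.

The closed-loop denominator s² + 9.7s + 77.53 gives ω_n = √77.53 = 8.805 and ζ = 9.7/(2ω_n) = 0.5508.
%OS = 100·exp(−πζ/√(1−ζ²)) = 100·exp(−π·0.5508/√0.6966) = 12.6%.

12.6%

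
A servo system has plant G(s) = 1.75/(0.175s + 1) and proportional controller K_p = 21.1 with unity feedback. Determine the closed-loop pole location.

s = -216.7

Closed loop: T(s) = K_p·G/(1+K_p·G) = 36.93/(0.175s + 1 + 36.93), with pole at s = −(1 + 36.93)/0.175 = −216.7.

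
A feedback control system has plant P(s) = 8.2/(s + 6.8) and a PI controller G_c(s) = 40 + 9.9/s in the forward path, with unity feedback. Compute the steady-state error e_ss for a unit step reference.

The open loop G_c(s)P(s) has a pole at the origin (type 1), so the static position error constant is infinite and e_ss = 1/(1+∞) = 0.

0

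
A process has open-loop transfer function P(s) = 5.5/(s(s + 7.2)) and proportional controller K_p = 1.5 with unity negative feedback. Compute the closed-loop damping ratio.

The closed-loop denominator is s(s+7.2) + 1.5·5.5 = s² + 7.2s + 8.25.
So ω_n² = 8.25 ⇒ ω_n = 2.872 rad/s, and ζ = 7.2/(2ω_n) = 1.25.

ζ = 1.25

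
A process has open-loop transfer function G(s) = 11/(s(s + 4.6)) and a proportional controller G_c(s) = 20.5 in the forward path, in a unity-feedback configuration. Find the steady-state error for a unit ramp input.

0.0204

The loop has one pole at the origin (type 1). Velocity error constant K_v = lim_{s→0} s·G_c(s)G(s) = 20.5·11/4.6 = 49.02.
Steady-state error to a unit ramp: e_ss = 1/K_v = 0.0204.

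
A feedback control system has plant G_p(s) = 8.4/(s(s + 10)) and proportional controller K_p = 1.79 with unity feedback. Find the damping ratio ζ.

1 + K_p·G_p(s) = 0 gives s² + 10s + 15.04 = 0.
Matching s² + 2ζω_n s + ω_n²: ω_n = √15.04 = 3.878 rad/s and 2ζω_n = 10, so ζ = 10/(2·3.878) = 1.29.

ζ = 1.29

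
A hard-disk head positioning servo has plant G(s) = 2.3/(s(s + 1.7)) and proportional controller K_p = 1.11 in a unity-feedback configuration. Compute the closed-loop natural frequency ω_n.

With unity feedback the closed-loop characteristic equation is s² + 1.7s + 1.11·2.3 = s² + 1.7s + 2.553 = 0.
Matching s² + 2ζω_n s + ω_n²: ω_n = √2.553 = 1.598 rad/s and 2ζω_n = 1.7, so ζ = 1.7/(2·1.598) = 0.532.

ω_n = 1.6 rad/s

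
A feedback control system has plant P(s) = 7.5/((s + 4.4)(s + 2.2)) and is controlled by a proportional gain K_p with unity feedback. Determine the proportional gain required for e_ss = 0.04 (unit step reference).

For a type-0 loop with proportional control, e_ss = 1/(1 + K_p·P(0)).
P(0) = 0.7748. Require 1/(1 + K_p·0.7748) = 0.04, so 1 + 0.7748·K_p = 25.
K_p = (25 − 1)/0.7748 = 31.

K_p = 31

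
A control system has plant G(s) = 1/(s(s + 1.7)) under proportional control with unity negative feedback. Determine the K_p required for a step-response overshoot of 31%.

From %OS = 100·exp(−πζ/√(1−ζ²)) = 31%, ζ = −ln(0.31)/√(π²+ln²(0.31)) = 0.3493.
Characteristic equation s² + 1.7s + 1K_p = 0 gives ζ = 1.7/(2√(1K_p)).
Setting ζ = 0.3493: √(1K_p) = 1.7/(2·0.3493) = 2.433, so K_p = 5.921/1 = 5.92.

K_p = 5.92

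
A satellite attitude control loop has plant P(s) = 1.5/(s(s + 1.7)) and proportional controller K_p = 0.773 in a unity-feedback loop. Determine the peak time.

From 1 + K_pP(s) = 0: s² + 1.7s + 1.159 = 0 ⇒ ω_n = 1.077, ζ = 0.7894.
Damped frequency ω_d = ω_n√(1−ζ²) = 0.6611 rad/s, so peak time T_p = π/ω_d = 4.75 s.

T_p = 4.75 s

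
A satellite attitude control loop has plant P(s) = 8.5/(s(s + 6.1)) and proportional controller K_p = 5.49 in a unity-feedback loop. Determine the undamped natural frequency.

ω_n = 6.83 rad/s

The closed-loop denominator is s(s+6.1) + 5.49·8.5 = s² + 6.1s + 46.66.
Matching s² + 2ζω_n s + ω_n²: ω_n = √46.66 = 6.831 rad/s and 2ζω_n = 6.1, so ζ = 6.1/(2·6.831) = 0.446.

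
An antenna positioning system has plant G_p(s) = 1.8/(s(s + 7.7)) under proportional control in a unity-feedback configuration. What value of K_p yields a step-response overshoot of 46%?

From %OS = 100·exp(−πζ/√(1−ζ²)) = 46%, ζ = −ln(0.46)/√(π²+ln²(0.46)) = 0.24.
Characteristic equation s² + 7.7s + 1.8K_p = 0 gives ζ = 7.7/(2√(1.8K_p)).
Setting ζ = 0.24: √(1.8K_p) = 7.7/(2·0.24) = 16.04, so K_p = 257.4/1.8 = 143.

K_p = 143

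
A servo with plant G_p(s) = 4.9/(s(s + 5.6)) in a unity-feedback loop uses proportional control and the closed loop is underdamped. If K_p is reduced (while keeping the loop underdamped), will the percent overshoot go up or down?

decrease

ζ = 5.6/(2√(4.9K_p)) rises as K_p falls; higher damping means less overshoot.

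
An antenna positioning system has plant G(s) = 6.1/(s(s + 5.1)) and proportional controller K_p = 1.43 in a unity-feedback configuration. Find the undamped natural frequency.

The closed-loop denominator is s(s+5.1) + 1.43·6.1 = s² + 5.1s + 8.723.
So ω_n² = 8.723 ⇒ ω_n = 2.953 rad/s, and ζ = 5.1/(2ω_n) = 0.863.

ω_n = 2.95 rad/s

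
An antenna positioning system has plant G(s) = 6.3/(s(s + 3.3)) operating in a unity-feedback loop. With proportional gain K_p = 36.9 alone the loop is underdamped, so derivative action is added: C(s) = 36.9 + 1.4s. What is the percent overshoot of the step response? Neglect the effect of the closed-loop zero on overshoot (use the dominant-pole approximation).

Forward path: (36.9 + 1.4s)·6.3/(s(s+3.3)). The closed-loop characteristic equation is s² + (3.3 + 6.3·1.4)s + 6.3·36.9 = 0.
That is s² + 12.12s + 232.5 = 0, so ω_n = 15.25 rad/s and ζ = 12.12/(2·15.25) = 0.3975.
%OS = 100·exp(−πζ/√(1−ζ²)) = 25.6%.

25.6%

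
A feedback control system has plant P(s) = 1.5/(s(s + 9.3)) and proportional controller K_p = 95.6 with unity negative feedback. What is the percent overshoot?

The closed-loop denominator s² + 9.3s + 143.4 gives ω_n = √143.4 = 11.97 and ζ = 9.3/(2ω_n) = 0.3883.
%OS = 100·exp(−πζ/√(1−ζ²)) = 100·exp(−π·0.3883/√0.8492) = 26.6%.

26.6%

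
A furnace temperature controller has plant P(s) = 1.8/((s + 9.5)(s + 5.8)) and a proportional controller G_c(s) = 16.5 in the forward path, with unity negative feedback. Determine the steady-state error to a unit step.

0.65

The loop is type 0. Static position error constant K_pos = G_c(0)·P(0) = 16.5·0.03267 = 0.539.
Steady-state error to a unit step: e_ss = 1/(1+K_pos) = 1/1.539 = 0.65.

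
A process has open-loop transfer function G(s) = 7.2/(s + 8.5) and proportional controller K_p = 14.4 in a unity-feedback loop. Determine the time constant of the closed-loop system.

τ = 0.00891 s

Closed-loop transfer function: T(s) = K_p·G(s)/(1 + K_p·G(s)) = 103.7/(s + 8.5 + 103.7) = 103.7/(s + 112.2).
Time constant τ = 1/112.2 = 0.00891 s.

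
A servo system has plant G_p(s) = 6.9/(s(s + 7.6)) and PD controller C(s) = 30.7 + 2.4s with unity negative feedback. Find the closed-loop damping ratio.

ζ = 0.83

Forward path: (30.7 + 2.4s)·6.9/(s(s+7.6)). The closed-loop characteristic equation is s² + (7.6 + 6.9·2.4)s + 6.9·30.7 = 0.
That is s² + 24.16s + 211.8 = 0, so ω_n = 14.55 rad/s and ζ = 24.16/(2·14.55) = 0.83.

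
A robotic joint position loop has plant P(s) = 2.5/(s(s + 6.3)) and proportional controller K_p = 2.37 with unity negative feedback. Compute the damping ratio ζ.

ζ = 1.29

The closed-loop denominator is s(s+6.3) + 2.37·2.5 = s² + 6.3s + 5.925.
Matching s² + 2ζω_n s + ω_n²: ω_n = √5.925 = 2.434 rad/s and 2ζω_n = 6.3, so ζ = 6.3/(2·2.434) = 1.29.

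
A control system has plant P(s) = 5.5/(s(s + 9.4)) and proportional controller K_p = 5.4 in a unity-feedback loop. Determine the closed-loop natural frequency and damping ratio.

The closed-loop denominator is s(s+9.4) + 5.4·5.5 = s² + 9.4s + 29.7.
Matching s² + 2ζω_n s + ω_n²: ω_n = √29.7 = 5.45 rad/s and 2ζω_n = 9.4, so ζ = 9.4/(2·5.45) = 0.862.

ω_n = 5.45 rad/s, ζ = 0.862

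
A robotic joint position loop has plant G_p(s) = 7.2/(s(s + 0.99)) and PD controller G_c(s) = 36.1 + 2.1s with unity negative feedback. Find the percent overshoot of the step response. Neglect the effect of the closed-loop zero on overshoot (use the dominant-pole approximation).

Forward path: (36.1 + 2.1s)·7.2/(s(s+0.99)). The closed-loop characteristic equation is s² + (0.99 + 7.2·2.1)s + 7.2·36.1 = 0.
That is s² + 16.11s + 259.9 = 0, so ω_n = 16.12 rad/s and ζ = 16.11/(2·16.12) = 0.4996.
%OS = 100·exp(−πζ/√(1−ζ²)) = 16.3%.

16.3%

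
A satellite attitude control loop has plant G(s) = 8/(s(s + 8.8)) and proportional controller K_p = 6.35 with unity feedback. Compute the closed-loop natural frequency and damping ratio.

With unity feedback the closed-loop characteristic equation is s² + 8.8s + 6.35·8 = s² + 8.8s + 50.8 = 0.
Matching s² + 2ζω_n s + ω_n²: ω_n = √50.8 = 7.127 rad/s and 2ζω_n = 8.8, so ζ = 8.8/(2·7.127) = 0.617.

ω_n = 7.13 rad/s, ζ = 0.617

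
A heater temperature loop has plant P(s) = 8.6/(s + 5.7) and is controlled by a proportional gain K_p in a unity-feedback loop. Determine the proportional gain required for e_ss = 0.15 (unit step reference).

The loop is type 0, so e_ss(step) = 1/(1 + K_pos) with K_pos = K_p·P(0).
P(0) = 1.509. Require 1/(1 + K_p·1.509) = 0.15, so 1 + 1.509·K_p = 6.667.
K_p = (6.667 − 1)/1.509 = 3.76.

K_p = 3.76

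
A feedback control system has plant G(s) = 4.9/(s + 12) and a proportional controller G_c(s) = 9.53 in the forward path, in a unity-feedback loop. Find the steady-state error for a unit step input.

0.204

The loop is type 0. Static position error constant K_pos = G_c(0)·G(0) = 9.53·0.4083 = 3.891.
Steady-state error to a unit step: e_ss = 1/(1+K_pos) = 1/4.891 = 0.204.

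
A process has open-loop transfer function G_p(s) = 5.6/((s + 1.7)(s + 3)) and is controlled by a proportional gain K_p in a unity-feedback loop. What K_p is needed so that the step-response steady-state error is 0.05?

K_p = 17.3

For a type-0 loop with proportional control, e_ss = 1/(1 + K_p·G_p(0)).
G_p(0) = 1.098. Require 1/(1 + K_p·1.098) = 0.05, so 1 + 1.098·K_p = 20.
K_p = (20 − 1)/1.098 = 17.3.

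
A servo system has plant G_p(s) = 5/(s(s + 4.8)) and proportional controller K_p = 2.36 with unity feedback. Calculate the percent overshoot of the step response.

The closed-loop denominator s² + 4.8s + 11.8 gives ω_n = √11.8 = 3.435 and ζ = 4.8/(2ω_n) = 0.6987.
%OS = 100·exp(−πζ/√(1−ζ²)) = 100·exp(−π·0.6987/√0.5119) = 4.65%.

4.65%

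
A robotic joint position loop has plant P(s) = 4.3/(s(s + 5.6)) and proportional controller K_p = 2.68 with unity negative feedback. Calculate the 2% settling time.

T_s ≈ 1.43 s

The closed-loop denominator s² + 5.6s + 11.52 gives ω_n = √11.52 = 3.395 and ζ = 5.6/(2ω_n) = 0.8248.
2% settling time T_s ≈ 4/(ζω_n) = 4/2.8 = 1.43 s.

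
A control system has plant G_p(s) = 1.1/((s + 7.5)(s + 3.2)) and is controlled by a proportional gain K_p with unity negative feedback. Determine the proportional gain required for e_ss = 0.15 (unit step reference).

For a type-0 loop with proportional control, e_ss = 1/(1 + K_p·G_p(0)).
G_p(0) = 0.04583. Require 1/(1 + K_p·0.04583) = 0.15, so 1 + 0.04583·K_p = 6.667.
K_p = (6.667 − 1)/0.04583 = 124.

K_p = 124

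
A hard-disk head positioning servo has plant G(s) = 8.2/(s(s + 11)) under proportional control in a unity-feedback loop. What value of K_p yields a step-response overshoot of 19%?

From %OS = 100·exp(−πζ/√(1−ζ²)) = 19%, ζ = −ln(0.19)/√(π²+ln²(0.19)) = 0.4673.
Characteristic equation s² + 11s + 8.2K_p = 0 gives ζ = 11/(2√(8.2K_p)).
Setting ζ = 0.4673: √(8.2K_p) = 11/(2·0.4673) = 11.77, so K_p = 138.5/8.2 = 16.9.

K_p = 16.9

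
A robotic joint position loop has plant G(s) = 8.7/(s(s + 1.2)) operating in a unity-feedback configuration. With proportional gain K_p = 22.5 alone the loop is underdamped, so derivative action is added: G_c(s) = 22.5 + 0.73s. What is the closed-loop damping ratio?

Forward path: (22.5 + 0.73s)·8.7/(s(s+1.2)). The closed-loop characteristic equation is s² + (1.2 + 8.7·0.73)s + 8.7·22.5 = 0.
That is s² + 7.551s + 195.7 = 0, so ω_n = 13.99 rad/s and ζ = 7.551/(2·13.99) = 0.2699.

ζ = 0.27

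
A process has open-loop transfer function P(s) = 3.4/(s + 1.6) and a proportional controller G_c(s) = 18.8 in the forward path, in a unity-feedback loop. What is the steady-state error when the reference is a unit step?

0.0244

The loop is type 0. Static position error constant K_pos = G_c(0)·P(0) = 18.8·2.125 = 39.95.
Steady-state error to a unit step: e_ss = 1/(1+K_pos) = 1/40.95 = 0.0244.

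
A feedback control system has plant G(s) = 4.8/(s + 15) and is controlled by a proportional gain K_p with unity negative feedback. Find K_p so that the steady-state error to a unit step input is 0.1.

The loop is type 0, so e_ss(step) = 1/(1 + K_pos) with K_pos = K_p·G(0).
G(0) = 0.32. Require 1/(1 + K_p·0.32) = 0.1, so 1 + 0.32·K_p = 10.
K_p = (10 − 1)/0.32 = 28.1.

K_p = 28.1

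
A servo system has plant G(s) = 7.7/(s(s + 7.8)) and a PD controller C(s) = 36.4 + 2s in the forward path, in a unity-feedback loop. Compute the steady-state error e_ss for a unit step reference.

The open loop C(s)G(s) has a pole at the origin (type 1), so the static position error constant is infinite and e_ss = 1/(1+∞) = 0.

0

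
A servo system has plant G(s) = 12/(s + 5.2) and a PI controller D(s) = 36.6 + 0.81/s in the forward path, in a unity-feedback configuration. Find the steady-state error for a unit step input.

0

The open loop D(s)G(s) has a pole at the origin (type 1), so the static position error constant is infinite and e_ss = 1/(1+∞) = 0.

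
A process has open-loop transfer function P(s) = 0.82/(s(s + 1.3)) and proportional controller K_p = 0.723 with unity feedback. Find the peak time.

The closed-loop denominator s² + 1.3s + 0.5929 gives ω_n = √0.5929 = 0.77 and ζ = 1.3/(2ω_n) = 0.8442.
Damped frequency ω_d = ω_n√(1−ζ²) = 0.4127 rad/s, so peak time T_p = π/ω_d = 7.61 s.

T_p = 7.61 s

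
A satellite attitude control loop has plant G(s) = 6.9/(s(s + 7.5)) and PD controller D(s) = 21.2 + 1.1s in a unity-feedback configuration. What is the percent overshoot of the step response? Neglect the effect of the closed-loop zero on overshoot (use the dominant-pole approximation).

Forward path: (21.2 + 1.1s)·6.9/(s(s+7.5)). The closed-loop characteristic equation is s² + (7.5 + 6.9·1.1)s + 6.9·21.2 = 0.
That is s² + 15.09s + 146.3 = 0, so ω_n = 12.09 rad/s and ζ = 15.09/(2·12.09) = 0.6238.
%OS = 100·exp(−πζ/√(1−ζ²)) = 8.15%.

8.15%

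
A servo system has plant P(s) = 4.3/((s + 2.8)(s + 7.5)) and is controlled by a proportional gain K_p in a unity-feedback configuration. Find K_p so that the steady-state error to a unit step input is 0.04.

K_p = 117

The loop is type 0, so e_ss(step) = 1/(1 + K_pos) with K_pos = K_p·P(0).
P(0) = 0.2048. Require 1/(1 + K_p·0.2048) = 0.04, so 1 + 0.2048·K_p = 25.
K_p = (25 − 1)/0.2048 = 117.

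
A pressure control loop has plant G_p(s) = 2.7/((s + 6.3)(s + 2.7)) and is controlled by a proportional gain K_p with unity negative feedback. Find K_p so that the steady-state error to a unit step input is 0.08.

Steady-state error for a unit step on this type-0 loop is 1/(1 + K_p·G_p(0)).
G_p(0) = 0.1587. Require 1/(1 + K_p·0.1587) = 0.08, so 1 + 0.1587·K_p = 12.5.
K_p = (12.5 − 1)/0.1587 = 72.5.

K_p = 72.5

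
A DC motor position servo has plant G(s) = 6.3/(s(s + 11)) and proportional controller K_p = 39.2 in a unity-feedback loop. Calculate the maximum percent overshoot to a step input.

30.9%

From 1 + K_pG(s) = 0: s² + 11s + 247 = 0 ⇒ ω_n = 15.71, ζ = 0.35.
%OS = 100·exp(−πζ/√(1−ζ²)) = 100·exp(−π·0.35/√0.8775) = 30.9%.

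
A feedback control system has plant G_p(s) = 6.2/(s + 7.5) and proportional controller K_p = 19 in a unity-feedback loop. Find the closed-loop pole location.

Closed-loop transfer function: T(s) = K_p·G_p(s)/(1 + K_p·G_p(s)) = 117.8/(s + 7.5 + 117.8) = 117.8/(s + 125.3).
The closed-loop pole is at s = −125.3.

s = -125.3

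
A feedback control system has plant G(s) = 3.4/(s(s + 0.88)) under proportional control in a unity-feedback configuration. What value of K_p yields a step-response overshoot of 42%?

From %OS = 100·exp(−πζ/√(1−ζ²)) = 42%, ζ = −ln(0.42)/√(π²+ln²(0.42)) = 0.2662.
Characteristic equation s² + 0.88s + 3.4K_p = 0 gives ζ = 0.88/(2√(3.4K_p)).
Setting ζ = 0.2662: √(3.4K_p) = 0.88/(2·0.2662) = 1.653, so K_p = 2.733/3.4 = 0.804.

K_p = 0.804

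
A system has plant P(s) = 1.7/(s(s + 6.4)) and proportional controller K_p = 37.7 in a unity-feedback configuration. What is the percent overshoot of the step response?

25.4%

The closed-loop denominator s² + 6.4s + 64.09 gives ω_n = √64.09 = 8.006 and ζ = 6.4/(2ω_n) = 0.3997.
%OS = 100·exp(−πζ/√(1−ζ²)) = 100·exp(−π·0.3997/√0.8402) = 25.4%.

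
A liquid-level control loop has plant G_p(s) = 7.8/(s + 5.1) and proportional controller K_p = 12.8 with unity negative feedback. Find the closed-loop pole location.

s = -104.9

Closed-loop transfer function: T(s) = K_p·G_p(s)/(1 + K_p·G_p(s)) = 99.84/(s + 5.1 + 99.84) = 99.84/(s + 104.9).
The closed-loop pole is at s = −104.9.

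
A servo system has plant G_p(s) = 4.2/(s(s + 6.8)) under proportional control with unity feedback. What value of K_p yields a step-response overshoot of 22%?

From %OS = 100·exp(−πζ/√(1−ζ²)) = 22%, ζ = −ln(0.22)/√(π²+ln²(0.22)) = 0.4342.
Characteristic equation s² + 6.8s + 4.2K_p = 0 gives ζ = 6.8/(2√(4.2K_p)).
Setting ζ = 0.4342: √(4.2K_p) = 6.8/(2·0.4342) = 7.831, so K_p = 61.33/4.2 = 14.6.

K_p = 14.6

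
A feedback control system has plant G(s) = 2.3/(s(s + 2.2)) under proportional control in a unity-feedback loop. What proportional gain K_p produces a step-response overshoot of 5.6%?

From %OS = 100·exp(−πζ/√(1−ζ²)) = 5.6%, ζ = −ln(0.056)/√(π²+ln²(0.056)) = 0.6761.
Characteristic equation s² + 2.2s + 2.3K_p = 0 gives ζ = 2.2/(2√(2.3K_p)).
Setting ζ = 0.6761: √(2.3K_p) = 2.2/(2·0.6761) = 1.627, so K_p = 2.647/2.3 = 1.15.

K_p = 1.15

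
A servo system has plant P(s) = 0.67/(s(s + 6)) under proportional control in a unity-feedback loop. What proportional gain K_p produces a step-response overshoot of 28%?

K_p = 95.2

From %OS = 100·exp(−πζ/√(1−ζ²)) = 28%, ζ = −ln(0.28)/√(π²+ln²(0.28)) = 0.3755.
Characteristic equation s² + 6s + 0.67K_p = 0 gives ζ = 6/(2√(0.67K_p)).
Setting ζ = 0.3755: √(0.67K_p) = 6/(2·0.3755) = 7.989, so K_p = 63.82/0.67 = 95.2.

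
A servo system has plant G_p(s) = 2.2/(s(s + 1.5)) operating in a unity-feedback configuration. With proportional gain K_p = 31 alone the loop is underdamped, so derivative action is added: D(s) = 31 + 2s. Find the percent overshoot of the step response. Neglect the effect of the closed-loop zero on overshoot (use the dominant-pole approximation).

Forward path: (31 + 2s)·2.2/(s(s+1.5)). The closed-loop characteristic equation is s² + (1.5 + 2.2·2)s + 2.2·31 = 0.
That is s² + 5.9s + 68.2 = 0, so ω_n = 8.258 rad/s and ζ = 5.9/(2·8.258) = 0.3572.
%OS = 100·exp(−πζ/√(1−ζ²)) = 30.1%.

30.1%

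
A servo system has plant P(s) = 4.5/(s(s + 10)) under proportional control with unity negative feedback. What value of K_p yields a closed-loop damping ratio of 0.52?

Closed-loop characteristic equation: s² + 10s + K_p·4.5 = 0.
So ω_n = √(4.5K_p) and 2ζω_n = 10, giving ζ = 10/(2√(4.5K_p)).
Setting ζ = 0.52: √(4.5K_p) = 10/(2·0.52) = 9.615, so K_p = 92.46/4.5 = 20.5.

K_p = 20.5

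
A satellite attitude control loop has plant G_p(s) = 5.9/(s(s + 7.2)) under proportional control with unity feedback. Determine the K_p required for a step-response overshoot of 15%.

From %OS = 100·exp(−πζ/√(1−ζ²)) = 15%, ζ = −ln(0.15)/√(π²+ln²(0.15)) = 0.5169.
Characteristic equation s² + 7.2s + 5.9K_p = 0 gives ζ = 7.2/(2√(5.9K_p)).
Setting ζ = 0.5169: √(5.9K_p) = 7.2/(2·0.5169) = 6.964, so K_p = 48.5/5.9 = 8.22.

K_p = 8.22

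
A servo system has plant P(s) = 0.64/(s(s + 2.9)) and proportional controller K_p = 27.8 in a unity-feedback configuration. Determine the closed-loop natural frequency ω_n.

ω_n = 4.22 rad/s

With unity feedback the closed-loop characteristic equation is s² + 2.9s + 27.8·0.64 = s² + 2.9s + 17.79 = 0.
Matching s² + 2ζω_n s + ω_n²: ω_n = √17.79 = 4.218 rad/s and 2ζω_n = 2.9, so ζ = 2.9/(2·4.218) = 0.344.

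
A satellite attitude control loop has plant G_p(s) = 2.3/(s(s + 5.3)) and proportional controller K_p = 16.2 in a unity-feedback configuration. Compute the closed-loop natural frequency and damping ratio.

With unity feedback the closed-loop characteristic equation is s² + 5.3s + 16.2·2.3 = s² + 5.3s + 37.26 = 0.
So ω_n² = 37.26 ⇒ ω_n = 6.104 rad/s, and ζ = 5.3/(2ω_n) = 0.434.

ω_n = 6.1 rad/s, ζ = 0.434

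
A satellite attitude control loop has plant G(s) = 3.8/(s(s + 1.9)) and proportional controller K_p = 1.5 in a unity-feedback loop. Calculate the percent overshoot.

Closed-loop characteristic equation: s² + 1.9s + 5.7 = 0, so ω_n = 2.387 rad/s and ζ = 1.9/(2·2.387) = 0.3979.
%OS = 100·exp(−πζ/√(1−ζ²)) = 100·exp(−π·0.3979/√0.8417) = 25.6%.

25.6%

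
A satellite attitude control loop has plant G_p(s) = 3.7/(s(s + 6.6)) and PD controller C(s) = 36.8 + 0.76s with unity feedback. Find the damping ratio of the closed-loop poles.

ζ = 0.403

Forward path: (36.8 + 0.76s)·3.7/(s(s+6.6)). The closed-loop characteristic equation is s² + (6.6 + 3.7·0.76)s + 3.7·36.8 = 0.
That is s² + 9.412s + 136.2 = 0, so ω_n = 11.67 rad/s and ζ = 9.412/(2·11.67) = 0.4033.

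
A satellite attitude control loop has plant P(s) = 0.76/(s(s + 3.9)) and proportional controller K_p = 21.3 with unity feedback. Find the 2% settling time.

From 1 + K_pP(s) = 0: s² + 3.9s + 16.19 = 0 ⇒ ω_n = 4.023, ζ = 0.4847.
2% settling time T_s ≈ 4/(ζω_n) = 4/1.95 = 2.05 s.

T_s ≈ 2.05 s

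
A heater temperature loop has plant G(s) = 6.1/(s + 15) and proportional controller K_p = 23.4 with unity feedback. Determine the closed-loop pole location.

Closed-loop transfer function: T(s) = K_p·G(s)/(1 + K_p·G(s)) = 142.7/(s + 15 + 142.7) = 142.7/(s + 157.7).
The closed-loop pole is at s = −157.7.

s = -157.7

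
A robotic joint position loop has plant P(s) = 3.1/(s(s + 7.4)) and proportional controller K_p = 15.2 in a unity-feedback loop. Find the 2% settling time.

The closed-loop denominator s² + 7.4s + 47.12 gives ω_n = √47.12 = 6.864 and ζ = 7.4/(2ω_n) = 0.539.
2% settling time T_s ≈ 4/(ζω_n) = 4/3.7 = 1.08 s.

T_s ≈ 1.08 s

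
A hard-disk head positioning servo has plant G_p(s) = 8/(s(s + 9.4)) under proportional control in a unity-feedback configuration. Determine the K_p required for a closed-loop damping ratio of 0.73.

Closed-loop characteristic equation: s² + 9.4s + K_p·8 = 0.
So ω_n = √(8K_p) and 2ζω_n = 9.4, giving ζ = 9.4/(2√(8K_p)).
Setting ζ = 0.73: √(8K_p) = 9.4/(2·0.73) = 6.438, so K_p = 41.45/8 = 5.18.

K_p = 5.18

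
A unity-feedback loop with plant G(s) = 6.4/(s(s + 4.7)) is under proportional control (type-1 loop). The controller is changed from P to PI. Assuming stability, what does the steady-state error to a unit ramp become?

The integrator raises the loop to type 2, so K_v → ∞ and e_ss to a ramp is zero.

0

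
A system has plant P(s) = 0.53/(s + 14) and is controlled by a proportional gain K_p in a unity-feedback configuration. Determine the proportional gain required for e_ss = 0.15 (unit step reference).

K_p = 150

Steady-state error for a unit step on this type-0 loop is 1/(1 + K_p·P(0)).
P(0) = 0.03786. Require 1/(1 + K_p·0.03786) = 0.15, so 1 + 0.03786·K_p = 6.667.
K_p = (6.667 − 1)/0.03786 = 150.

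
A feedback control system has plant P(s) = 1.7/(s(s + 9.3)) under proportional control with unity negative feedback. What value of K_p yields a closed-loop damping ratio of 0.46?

Closed-loop characteristic equation: s² + 9.3s + K_p·1.7 = 0.
So ω_n = √(1.7K_p) and 2ζω_n = 9.3, giving ζ = 9.3/(2√(1.7K_p)).
Setting ζ = 0.46: √(1.7K_p) = 9.3/(2·0.46) = 10.11, so K_p = 102.2/1.7 = 60.1.

K_p = 60.1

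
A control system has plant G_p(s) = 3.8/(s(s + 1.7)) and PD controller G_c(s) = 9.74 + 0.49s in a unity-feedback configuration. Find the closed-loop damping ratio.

ζ = 0.293

Forward path: (9.74 + 0.49s)·3.8/(s(s+1.7)). The closed-loop characteristic equation is s² + (1.7 + 3.8·0.49)s + 3.8·9.74 = 0.
That is s² + 3.562s + 37.01 = 0, so ω_n = 6.084 rad/s and ζ = 3.562/(2·6.084) = 0.2927.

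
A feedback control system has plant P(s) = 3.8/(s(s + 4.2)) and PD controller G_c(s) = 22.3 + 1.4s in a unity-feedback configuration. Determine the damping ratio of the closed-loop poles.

Forward path: (22.3 + 1.4s)·3.8/(s(s+4.2)). The closed-loop characteristic equation is s² + (4.2 + 3.8·1.4)s + 3.8·22.3 = 0.
That is s² + 9.52s + 84.74 = 0, so ω_n = 9.205 rad/s and ζ = 9.52/(2·9.205) = 0.5171.

ζ = 0.517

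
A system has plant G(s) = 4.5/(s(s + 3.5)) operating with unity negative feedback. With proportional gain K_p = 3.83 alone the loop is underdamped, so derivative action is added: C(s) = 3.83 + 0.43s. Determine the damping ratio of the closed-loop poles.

Forward path: (3.83 + 0.43s)·4.5/(s(s+3.5)). The closed-loop characteristic equation is s² + (3.5 + 4.5·0.43)s + 4.5·3.83 = 0.
That is s² + 5.435s + 17.23 = 0, so ω_n = 4.152 rad/s and ζ = 5.435/(2·4.152) = 0.6546.

ζ = 0.655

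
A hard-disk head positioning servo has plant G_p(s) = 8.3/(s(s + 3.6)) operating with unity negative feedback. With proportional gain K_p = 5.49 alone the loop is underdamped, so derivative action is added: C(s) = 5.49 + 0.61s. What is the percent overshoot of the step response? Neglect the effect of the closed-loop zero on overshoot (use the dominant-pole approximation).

Forward path: (5.49 + 0.61s)·8.3/(s(s+3.6)). The closed-loop characteristic equation is s² + (3.6 + 8.3·0.61)s + 8.3·5.49 = 0.
That is s² + 8.663s + 45.57 = 0, so ω_n = 6.75 rad/s and ζ = 8.663/(2·6.75) = 0.6417.
%OS = 100·exp(−πζ/√(1−ζ²)) = 7.22%.

7.22%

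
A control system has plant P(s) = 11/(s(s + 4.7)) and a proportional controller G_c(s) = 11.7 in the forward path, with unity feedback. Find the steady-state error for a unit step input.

The open loop G_c(s)P(s) has a pole at the origin (type 1), so the static position error constant is infinite and e_ss = 1/(1+∞) = 0.

0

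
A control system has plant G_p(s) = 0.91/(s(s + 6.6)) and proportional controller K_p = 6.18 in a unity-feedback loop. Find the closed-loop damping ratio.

The closed-loop denominator is s(s+6.6) + 6.18·0.91 = s² + 6.6s + 5.624.
So ω_n² = 5.624 ⇒ ω_n = 2.371 rad/s, and ζ = 6.6/(2ω_n) = 1.39.

ζ = 1.39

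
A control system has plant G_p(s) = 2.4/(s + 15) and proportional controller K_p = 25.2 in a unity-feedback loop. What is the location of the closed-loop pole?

Closed-loop transfer function: T(s) = K_p·G_p(s)/(1 + K_p·G_p(s)) = 60.48/(s + 15 + 60.48) = 60.48/(s + 75.48).
The closed-loop pole is at s = −75.48.

s = -75.48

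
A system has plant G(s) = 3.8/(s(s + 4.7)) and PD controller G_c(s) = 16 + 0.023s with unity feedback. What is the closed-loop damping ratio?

Forward path: (16 + 0.023s)·3.8/(s(s+4.7)). The closed-loop characteristic equation is s² + (4.7 + 3.8·0.023)s + 3.8·16 = 0.
That is s² + 4.787s + 60.8 = 0, so ω_n = 7.797 rad/s and ζ = 4.787/(2·7.797) = 0.307.

ζ = 0.307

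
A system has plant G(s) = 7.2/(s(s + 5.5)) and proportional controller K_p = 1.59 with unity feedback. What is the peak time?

Closed-loop characteristic equation: s² + 5.5s + 11.45 = 0, so ω_n = 3.383 rad/s and ζ = 5.5/(2·3.383) = 0.8128.
Damped frequency ω_d = ω_n√(1−ζ²) = 1.971 rad/s, so peak time T_p = π/ω_d = 1.59 s.

T_p = 1.59 s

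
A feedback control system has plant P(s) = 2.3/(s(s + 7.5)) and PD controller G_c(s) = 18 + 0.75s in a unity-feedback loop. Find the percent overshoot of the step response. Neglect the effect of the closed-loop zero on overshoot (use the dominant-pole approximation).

Forward path: (18 + 0.75s)·2.3/(s(s+7.5)). The closed-loop characteristic equation is s² + (7.5 + 2.3·0.75)s + 2.3·18 = 0.
That is s² + 9.225s + 41.4 = 0, so ω_n = 6.434 rad/s and ζ = 9.225/(2·6.434) = 0.7169.
%OS = 100·exp(−πζ/√(1−ζ²)) = 3.96%.

3.96%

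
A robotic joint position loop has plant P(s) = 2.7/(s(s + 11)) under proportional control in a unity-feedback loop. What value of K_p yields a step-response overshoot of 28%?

K_p = 79.4

From %OS = 100·exp(−πζ/√(1−ζ²)) = 28%, ζ = −ln(0.28)/√(π²+ln²(0.28)) = 0.3755.
Characteristic equation s² + 11s + 2.7K_p = 0 gives ζ = 11/(2√(2.7K_p)).
Setting ζ = 0.3755: √(2.7K_p) = 11/(2·0.3755) = 14.65, so K_p = 214.5/2.7 = 79.4.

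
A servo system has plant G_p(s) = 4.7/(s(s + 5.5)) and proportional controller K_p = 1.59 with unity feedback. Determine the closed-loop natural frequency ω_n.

The closed-loop denominator is s(s+5.5) + 1.59·4.7 = s² + 5.5s + 7.473.
So ω_n² = 7.473 ⇒ ω_n = 2.734 rad/s, and ζ = 5.5/(2ω_n) = 1.01.

ω_n = 2.73 rad/s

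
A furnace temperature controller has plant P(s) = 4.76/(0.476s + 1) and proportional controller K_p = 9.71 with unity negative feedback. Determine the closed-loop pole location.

Closed loop: T(s) = K_p·P/(1+K_p·P) = 46.22/(0.476s + 1 + 46.22), with pole at s = −(1 + 46.22)/0.476 = −99.2.

s = -99.2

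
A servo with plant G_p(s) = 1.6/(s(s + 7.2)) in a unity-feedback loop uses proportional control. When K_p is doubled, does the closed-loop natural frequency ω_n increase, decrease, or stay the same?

ω_n = √(1.6·K_p), which grows with K_p.

increase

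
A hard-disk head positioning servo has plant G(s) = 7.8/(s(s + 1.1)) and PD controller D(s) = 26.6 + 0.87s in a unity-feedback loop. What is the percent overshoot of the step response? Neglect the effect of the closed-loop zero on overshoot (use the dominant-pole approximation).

Forward path: (26.6 + 0.87s)·7.8/(s(s+1.1)). The closed-loop characteristic equation is s² + (1.1 + 7.8·0.87)s + 7.8·26.6 = 0.
That is s² + 7.886s + 207.5 = 0, so ω_n = 14.4 rad/s and ζ = 7.886/(2·14.4) = 0.2737.
%OS = 100·exp(−πζ/√(1−ζ²)) = 40.9%.

40.9%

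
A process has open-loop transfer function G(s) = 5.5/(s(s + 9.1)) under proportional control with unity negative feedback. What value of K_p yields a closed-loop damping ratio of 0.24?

Closed-loop characteristic equation: s² + 9.1s + K_p·5.5 = 0.
So ω_n = √(5.5K_p) and 2ζω_n = 9.1, giving ζ = 9.1/(2√(5.5K_p)).
Setting ζ = 0.24: √(5.5K_p) = 9.1/(2·0.24) = 18.96, so K_p = 359.4/5.5 = 65.3.

K_p = 65.3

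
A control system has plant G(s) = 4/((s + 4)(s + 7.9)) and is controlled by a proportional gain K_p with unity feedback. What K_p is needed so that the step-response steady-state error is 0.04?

Steady-state error for a unit step on this type-0 loop is 1/(1 + K_p·G(0)).
G(0) = 0.1266. Require 1/(1 + K_p·0.1266) = 0.04, so 1 + 0.1266·K_p = 25.
K_p = (25 − 1)/0.1266 = 190.

K_p = 190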